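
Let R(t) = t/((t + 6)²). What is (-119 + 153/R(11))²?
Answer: 1841096464/121 ≈ 1.5216e+7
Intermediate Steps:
R(t) = t/(6 + t)² (R(t) = t/((6 + t)²) = t/(6 + t)²)
(-119 + 153/R(11))² = (-119 + 153/((11/(6 + 11)²)))² = (-119 + 153/((11/17²)))² = (-119 + 153/((11*(1/289))))² = (-119 + 153/(11/289))² = (-119 + 153*(289/11))² = (-119 + 44217/11)² = (42908/11)² = 1841096464/121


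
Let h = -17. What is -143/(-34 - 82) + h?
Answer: -1829/116 ≈ -15.767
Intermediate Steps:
-143/(-34 - 82) + h = -143/(-34 - 82) - 17 = -143/(-116) - 17 = -143*(-1/116) - 17 = 143/116 - 17 = -1829/116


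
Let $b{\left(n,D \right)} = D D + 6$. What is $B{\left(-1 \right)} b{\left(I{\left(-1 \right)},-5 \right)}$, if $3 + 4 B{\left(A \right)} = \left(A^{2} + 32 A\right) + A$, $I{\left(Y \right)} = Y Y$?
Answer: $- \frac{1085}{4} \approx -271.25$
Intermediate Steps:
$I{\left(Y \right)} = Y^{2}$
$B{\left(A \right)} = - \frac{3}{4} + \frac{A^{2}}{4} + \frac{33 A}{4}$ ($B{\left(A \right)} = - \frac{3}{4} + \frac{\left(A^{2} + 32 A\right) + A}{4} = - \frac{3}{4} + \frac{A^{2} + 33 A}{4} = - \frac{3}{4} + \left(\frac{A^{2}}{4} + \frac{33 A}{4}\right) = - \frac{3}{4} + \frac{A^{2}}{4} + \frac{33 A}{4}$)
$b{\left(n,D \right)} = 6 + D^{2}$ ($b{\left(n,D \right)} = D^{2} + 6 = 6 + D^{2}$)
$B{\left(-1 \right)} b{\left(I{\left(-1 \right)},-5 \right)} = \left(- \frac{3}{4} + \frac{\left(-1\right)^{2}}{4} + \frac{33}{4} \left(-1\right)\right) \left(6 + \left(-5\right)^{2}\right) = \left(- \frac{3}{4} + \frac{1}{4} \cdot 1 - \frac{33}{4}\right) \left(6 + 25\right) = \left(- \frac{3}{4} + \frac{1}{4} - \frac{33}{4}\right) 31 = \left(- \frac{35}{4}\right) 31 = - \frac{1085}{4}$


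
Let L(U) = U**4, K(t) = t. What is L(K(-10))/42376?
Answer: 1250/5297 ≈ 0.23598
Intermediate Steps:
L(K(-10))/42376 = (-10)**4/42376 = 10000*(1/42376) = 1250/5297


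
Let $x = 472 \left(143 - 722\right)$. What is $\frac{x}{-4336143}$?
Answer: $\frac{91096}{1445381} \approx 0.063026$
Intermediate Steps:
$x = -273288$ ($x = 472 \left(-579\right) = -273288$)
$\frac{x}{-4336143} = - \frac{273288}{-4336143} = \left(-273288\right) \left(- \frac{1}{4336143}\right) = \frac{91096}{1445381}$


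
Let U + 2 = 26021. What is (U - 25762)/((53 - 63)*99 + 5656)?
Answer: 257/4666 ≈ 0.055079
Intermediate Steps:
U = 26019 (U = -2 + 26021 = 26019)
(U - 25762)/((53 - 63)*99 + 5656) = (26019 - 25762)/((53 - 63)*99 + 5656) = 257/(-10*99 + 5656) = 257/(-990 + 5656) = 257/4666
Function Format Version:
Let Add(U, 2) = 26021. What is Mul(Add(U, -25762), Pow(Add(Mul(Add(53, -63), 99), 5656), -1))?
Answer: Rational(257, 4666) ≈ 0.055079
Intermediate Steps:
U = 26019 (U = Add(-2, 26021) = 26019)
Mul(Add(U, -25762), Pow(Add(Mul(Add(53, -63), 99), 5656), -1)) = Mul(Add(26019, -25762), Pow(Add(Mul(Add(53, -63), 99), 5656), -1)) = Mul(257, Pow(Add(Mul(-10, 99), 5656), -1)) = Mul(257, Pow(Add(-990, 5656), -1)) = Mul(257, Pow(4666, -1)) = Mul(257, Rational(1, 4666)) = Rational(257, 4666)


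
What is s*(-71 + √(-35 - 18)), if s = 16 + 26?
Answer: -2982 + 42*I*√53 ≈ -2982.0 + 305.76*I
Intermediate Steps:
s = 42
s*(-71 + √(-35 - 18)) = 42*(-71 + √(-35 - 18)) = 42*(-71 + √(-53)) = 42*(-71 + I*√53) = -2982 + 42*I*√53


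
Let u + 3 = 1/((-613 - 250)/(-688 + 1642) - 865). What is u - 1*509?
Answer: -422950330/826073 ≈ -512.00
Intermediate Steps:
u = -2479173/826073 (u = -3 + 1/((-613 - 250)/(-688 + 1642) - 865) = -3 + 1/(-863/954 - 865) = -3 + 1/(-826073/954) = -3 - 954/826073 = -2479173/826073 ≈ -3.0012)
u - 1*509 = -2479173/826073 - 1*509 = -2479173/826073 - 509 = -422950330/826073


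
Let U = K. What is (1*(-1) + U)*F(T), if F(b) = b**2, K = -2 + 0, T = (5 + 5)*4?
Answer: -4800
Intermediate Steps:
T = 40 (T = 10*4 = 40)
K = -2
U = -2
(1*(-1) + U)*F(T) = (1*(-1) - 2)*40**2 = (-1 - 2)*1600 = -3*1600 = -4800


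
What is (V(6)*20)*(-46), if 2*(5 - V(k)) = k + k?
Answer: 920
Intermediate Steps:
V(k) = 5 - k (V(k) = 5 - (k + k)/2 = 5 - k)
(V(6)*20)*(-46) = ((5 - 1*6)*20)*(-46) = ((5 - 6)*20)*(-46) = -1*20*(-46) = -20*(-46) = 920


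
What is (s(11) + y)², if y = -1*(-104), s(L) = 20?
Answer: 15376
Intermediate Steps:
y = 104
(s(11) + y)² = (20 + 104)² = 124² = 15376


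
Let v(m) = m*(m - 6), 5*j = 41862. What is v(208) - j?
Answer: 168218/5 ≈ 33644.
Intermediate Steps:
j = 41862/5 (j = (⅕)*41862 = 41862/5 ≈ 8372.4)
v(m) = m*(-6 + m)
v(208) - j = 208*(-6 + 208) - 1*41862/5 = 208*202 - 41862/5 = 42016 - 41862/5 = 168218/5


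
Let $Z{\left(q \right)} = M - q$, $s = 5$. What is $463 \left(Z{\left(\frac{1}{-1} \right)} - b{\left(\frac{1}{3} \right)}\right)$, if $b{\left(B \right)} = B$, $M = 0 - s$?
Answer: $- \frac{6019}{3} \approx -2006.3$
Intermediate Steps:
$M = -5$ ($M = 0 - 5 = -5$)
$Z{\left(q \right)} = -5 - q$
$463 \left(Z{\left(\frac{1}{-1} \right)} - b{\left(\frac{1}{3} \right)}\right) = 463 \left(\left(-5 - \frac{1}{-1}\right) - \frac{1}{3}\right) = 463 \left(\left(-5 - -1\right) - \frac{1}{3}\right) = 463 \left(\left(-5 + 1\right) - \frac{1}{3}\right) = 463 \left(-4 - \frac{1}{3}\right) = 463 \left(- \frac{13}{3}\right) = - \frac{6019}{3}$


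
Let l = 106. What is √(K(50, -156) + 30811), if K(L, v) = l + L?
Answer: √30967 ≈ 175.97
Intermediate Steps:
K(L, v) = 106 + L
√(K(50, -156) + 30811) = √((106 + 50) + 30811) = √(156 + 30811) = √30967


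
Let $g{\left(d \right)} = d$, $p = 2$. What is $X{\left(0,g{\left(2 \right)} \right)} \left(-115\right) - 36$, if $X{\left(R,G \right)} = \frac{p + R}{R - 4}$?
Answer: $\frac{43}{2} \approx 21.5$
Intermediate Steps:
$X{\left(R,G \right)} = \frac{2 + R}{-4 + R}$ ($X{\left(R,G \right)} = \frac{2 + R}{R - 4} = \frac{2 + R}{-4 + R}$)
$X{\left(0,g{\left(2 \right)} \right)} \left(-115\right) - 36 = \frac{2 + 0}{-4 + 0} \left(-115\right) - 36 = \frac{1}{-4} \cdot 2 \left(-115\right) - 36 = \left(- \frac{1}{4}\right) 2 \left(-115\right) - 36 = \left(- \frac{1}{2}\right) \left(-115\right) - 36 = \frac{115}{2} - 36 = \frac{43}{2}$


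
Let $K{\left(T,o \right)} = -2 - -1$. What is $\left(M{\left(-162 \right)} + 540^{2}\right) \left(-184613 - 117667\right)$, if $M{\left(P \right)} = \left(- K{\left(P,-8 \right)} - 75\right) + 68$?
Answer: $-88143034320$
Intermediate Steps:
$K{\left(T,o \right)} = -1$ ($K{\left(T,o \right)} = -2 + 1 = -1$)
$M{\left(P \right)} = -6$ ($M{\left(P \right)} = \left(\left(-1\right) \left(-1\right) - 75\right) + 68 = \left(1 - 75\right) + 68 = -74 + 68 = -6$)
$\left(M{\left(-162 \right)} + 540^{2}\right) \left(-184613 - 117667\right) = \left(-6 + 540^{2}\right) \left(-184613 - 117667\right) = \left(-6 + 291600\right) \left(-302280\right) = 291594 \left(-302280\right) = -88143034320$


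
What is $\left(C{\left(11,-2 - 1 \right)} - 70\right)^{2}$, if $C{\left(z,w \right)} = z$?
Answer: $3481$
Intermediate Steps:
$\left(C{\left(11,-2 - 1 \right)} - 70\right)^{2} = \left(11 - 70\right)^{2} = \left(-59\right)^{2} = 3481$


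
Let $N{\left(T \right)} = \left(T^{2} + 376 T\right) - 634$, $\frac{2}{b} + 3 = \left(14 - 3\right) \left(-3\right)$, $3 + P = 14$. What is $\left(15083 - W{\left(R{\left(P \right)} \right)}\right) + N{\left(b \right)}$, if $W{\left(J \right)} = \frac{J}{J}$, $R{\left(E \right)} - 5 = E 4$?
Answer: $\frac{4674385}{324} \approx 14427.0$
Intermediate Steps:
$P = 11$ ($P = -3 + 14 = 11$)
$R{\left(E \right)} = 5 + 4 E$ ($R{\left(E \right)} = 5 + E 4 = 5 + 4 E$)
$W{\left(J \right)} = 1$
$b = - \frac{1}{18}$ ($b = \frac{2}{-3 + \left(14 - 3\right) \left(-3\right)} = \frac{2}{-3 + 11 \left(-3\right)} = \frac{2}{-3 - 33} = \frac{2}{-36} = 2 \left(- \frac{1}{36}\right) = - \frac{1}{18} \approx -0.055556$)
$N{\left(T \right)} = -634 + T^{2} + 376 T$
$\left(15083 - W{\left(R{\left(P \right)} \right)}\right) + N{\left(b \right)} = \left(15083 - 1\right) + \left(-634 + \left(- \frac{1}{18}\right)^{2} + 376 \left(- \frac{1}{18}\right)\right) = \left(15083 - 1\right) - \frac{212183}{324} = 15082 - \frac{212183}{324} = \frac{4674385}{324}$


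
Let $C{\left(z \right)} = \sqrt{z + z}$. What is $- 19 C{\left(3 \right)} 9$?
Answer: $- 171 \sqrt{6} \approx -418.86$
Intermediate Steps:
$C{\left(z \right)} = \sqrt{2} \sqrt{z}$ ($C{\left(z \right)} = \sqrt{2 z} = \sqrt{2} \sqrt{z}$)
$- 19 C{\left(3 \right)} 9 = - 19 \sqrt{2} \sqrt{3} \cdot 9 = - 19 \sqrt{6} \cdot 9 = - 171 \sqrt{6}$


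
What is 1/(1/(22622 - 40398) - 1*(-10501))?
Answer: 17776/186665775 ≈ 9.5229e-5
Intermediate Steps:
1/(1/(22622 - 40398) - 1*(-10501)) = 1/(1/(-17776) + 10501) = 1/(-1/17776 + 10501) = 1/(186665775/17776) = 17776/186665775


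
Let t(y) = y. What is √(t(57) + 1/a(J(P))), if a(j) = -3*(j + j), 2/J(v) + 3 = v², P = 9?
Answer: √202/2 ≈ 7.1063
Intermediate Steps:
J(v) = 2/(-3 + v²)
a(j) = -6*j
√(t(57) + 1/a(J(P))) = √(57 + 1/(-12/(-3 + 9²))) = √(57 + 1/(-12/(-3 + 81))) = √(57 + 1/(-12/78)) = √(57 + 1/(-6*1/39)) = √(57 + 1/(-2/13)) = √(57 - 13/2) = √(101/2) = √202/2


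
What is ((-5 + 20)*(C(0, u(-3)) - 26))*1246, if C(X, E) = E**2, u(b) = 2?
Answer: -411180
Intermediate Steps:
((-5 + 20)*(C(0, u(-3)) - 26))*1246 = ((-5 + 20)*(2**2 - 26))*1246 = (15*(4 - 26))*1246 = (15*(-22))*1246 = -330*1246 = -411180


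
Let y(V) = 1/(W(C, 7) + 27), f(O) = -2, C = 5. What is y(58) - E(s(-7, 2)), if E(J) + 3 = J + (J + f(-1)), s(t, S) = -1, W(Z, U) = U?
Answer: 239/34 ≈ 7.0294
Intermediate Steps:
y(V) = 1/34 (y(V) = 1/(7 + 27) = 1/34)
E(J) = -5 + 2*J (E(J) = -3 + (J + (J - 2)) = -3 + (J + (-2 + J)) = -3 + (-2 + 2*J) = -5 + 2*J)
y(58) - E(s(-7, 2)) = 1/34 - (-5 + 2*(-1)) = 1/34 - (-5 - 2) = 1/34 - 1*(-7) = 1/34 + 7 = 239/34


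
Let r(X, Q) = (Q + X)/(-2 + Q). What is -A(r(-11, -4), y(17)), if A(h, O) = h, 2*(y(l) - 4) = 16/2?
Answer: -5/2 ≈ -2.5000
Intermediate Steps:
y(l) = 8 (y(l) = 4 + (16/2)/2 = 4 + (16*(1/2))/2 = 4 + (1/2)*8 = 4 + 4 = 8)
r(X, Q) = (Q + X)/(-2 + Q)
-A(r(-11, -4), y(17)) = -(-4 - 11)/(-2 - 4) = -(-15)/(-6) = -(-1)*(-15)/6 = -1*5/2 = -5/2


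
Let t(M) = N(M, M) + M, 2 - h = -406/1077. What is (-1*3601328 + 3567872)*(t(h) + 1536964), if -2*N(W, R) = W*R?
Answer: -19881435381209152/386643 ≈ -5.1421e+10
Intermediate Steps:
h = 2560/1077 (h = 2 - (-406)/1077 = 2 - 1*(-406/1077) = 2 + 406/1077 = 2560/1077 ≈ 2.3770)
N(W, R) = -R*W/2 (N(W, R) = -W*R/2 = -R*W/2)
t(M) = M - M²/2 (t(M) = -M*M/2 + M = -M²/2 + M = M - M²/2)
(-1*3601328 + 3567872)*(t(h) + 1536964) = (-1*3601328 + 3567872)*((½)*(2560/1077)*(2 - 1*2560/1077) + 1536964) = (-3601328 + 3567872)*((½)*(2560/1077)*(2 - 2560/1077) + 1536964) = -33456*((½)*(2560/1077)*(-406/1077) + 1536964) = -33456*(-519680/1159929 + 1536964) = -33456*1782768595876/1159929 = -19881435381209152/386643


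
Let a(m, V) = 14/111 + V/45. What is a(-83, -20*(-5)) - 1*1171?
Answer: -389161/333 ≈ -1168.7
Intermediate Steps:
a(m, V) = 14/111 + V/45 (a(m, V) = 14*(1/111) + V*(1/45) = 14/111 + V/45)
a(-83, -20*(-5)) - 1*1171 = (14/111 + (-20*(-5))/45) - 1*1171 = (14/111 + (1/45)*100) - 1171 = (14/111 + 20/9) - 1171 = 782/333 - 1171 = -389161/333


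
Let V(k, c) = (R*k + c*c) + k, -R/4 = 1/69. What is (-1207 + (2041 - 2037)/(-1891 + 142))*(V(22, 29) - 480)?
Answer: -55602866933/120681 ≈ -4.6074e+5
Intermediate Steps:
R = -4/69 ≈ -0.057971
V(k, c) = c² + 65*k/69 (V(k, c) = (-4*k/69 + c*c) + k = (-4*k/69 + c²) + k = (c² - 4*k/69) + k = c² + 65*k/69)
(-1207 + (2041 - 2037)/(-1891 + 142))*(V(22, 29) - 480) = (-1207 + (2041 - 2037)/(-1891 + 142))*((29² + (65/69)*22) - 480) = (-1207 + 4/(-1749))*((841 + 1430/69) - 480) = (-1207 + 4*(-1/1749))*(59459/69 - 480) = (-1207 - 4/1749)*(26339/69) = -2111047/1749*26339/69 = -55602866933/120681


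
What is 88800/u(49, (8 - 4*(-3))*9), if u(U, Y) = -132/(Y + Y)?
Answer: -2664000/11 ≈ -2.4218e+5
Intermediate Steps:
u(U, Y) = -66/Y (u(U, Y) = -132*1/(2*Y) = -66/Y)
88800/u(49, (8 - 4*(-3))*9) = 88800/((-66*1/(9*(8 - 4*(-3))))) = 88800/((-66*1/(9*(8 + 12)))) = 88800/((-66/(20*9))) = 88800/((-66/180)) = 88800/((-66*1/180)) = 88800/(-11/30) = 88800*(-30/11) = -2664000/11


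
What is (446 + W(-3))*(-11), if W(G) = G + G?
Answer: -4840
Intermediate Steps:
W(G) = 2*G
(446 + W(-3))*(-11) = (446 + 2*(-3))*(-11) = (446 - 6)*(-11) = 440*(-11) = -4840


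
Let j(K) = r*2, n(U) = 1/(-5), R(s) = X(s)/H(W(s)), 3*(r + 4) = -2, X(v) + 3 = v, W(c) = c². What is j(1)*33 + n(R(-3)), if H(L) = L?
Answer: -1541/5 ≈ -308.20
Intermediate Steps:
X(v) = -3 + v
r = -14/3 (r = -4 + (⅓)*(-2) = -4 - ⅔ = -14/3 ≈ -4.6667)
R(s) = (-3 + s)/s² (R(s) = (-3 + s)/(s²) = (-3 + s)/s²)
n(U) = -⅕
j(K) = -28/3 (j(K) = -14/3*2 = -28/3)
j(1)*33 + n(R(-3)) = -28/3*33 - ⅕ = -308 - ⅕ = -1541/5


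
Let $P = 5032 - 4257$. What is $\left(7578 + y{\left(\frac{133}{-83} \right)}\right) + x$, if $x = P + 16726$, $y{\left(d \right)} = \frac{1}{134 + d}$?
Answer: $\frac{275593214}{10989} \approx 25079.0$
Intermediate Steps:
$P = 775$ ($P = 5032 - 4257 = 775$)
$x = 17501$ ($x = 775 + 16726 = 17501$)
$\left(7578 + y{\left(\frac{133}{-83} \right)}\right) + x = \left(7578 + \frac{1}{134 + \frac{133}{-83}}\right) + 17501 = \left(7578 + \frac{1}{134 + 133 \left(- \frac{1}{83}\right)}\right) + 17501 = \left(7578 + \frac{1}{134 - \frac{133}{83}}\right) + 17501 = \left(7578 + \frac{1}{\frac{10989}{83}}\right) + 17501 = \left(7578 + \frac{83}{10989}\right) + 17501 = \frac{83274725}{10989} + 17501 = \frac{275593214}{10989}$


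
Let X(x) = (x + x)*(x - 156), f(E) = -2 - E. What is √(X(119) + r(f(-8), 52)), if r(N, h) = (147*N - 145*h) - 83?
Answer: I*√15547 ≈ 124.69*I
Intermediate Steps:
X(x) = 2*x*(-156 + x) (X(x) = (2*x)*(-156 + x) = 2*x*(-156 + x))
r(N, h) = -83 - 145*h + 147*N (r(N, h) = (-145*h + 147*N) - 83 = -83 - 145*h + 147*N)
√(X(119) + r(f(-8), 52)) = √(2*119*(-156 + 119) + (-83 - 145*52 + 147*(-2 - 1*(-8)))) = √(2*119*(-37) + (-83 - 7540 + 147*(-2 + 8))) = √(-8806 + (-83 - 7540 + 147*6)) = √(-8806 + (-83 - 7540 + 882)) = √(-8806 - 6741) = √(-15547) = I*√15547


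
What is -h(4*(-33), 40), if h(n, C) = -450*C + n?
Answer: 18132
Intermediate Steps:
h(n, C) = n - 450*C
-h(4*(-33), 40) = -(4*(-33) - 450*40) = -(-132 - 18000) = -1*(-18132) = 18132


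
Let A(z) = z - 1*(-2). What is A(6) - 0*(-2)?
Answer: 8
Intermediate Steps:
A(z) = 2 + z (A(z) = z + 2 = 2 + z)
A(6) - 0*(-2) = (2 + 6) - 0*(-2) = 8 - 29*0 = 8 + 0 = 8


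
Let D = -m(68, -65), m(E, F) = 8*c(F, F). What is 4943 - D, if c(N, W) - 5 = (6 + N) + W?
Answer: 3991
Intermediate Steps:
c(N, W) = 11 + N + W (c(N, W) = 5 + ((6 + N) + W) = 5 + (6 + N + W) = 11 + N + W)
m(E, F) = 88 + 16*F (m(E, F) = 8*(11 + F + F) = 8*(11 + 2*F) = 88 + 16*F)
D = 952 (D = -(88 + 16*(-65)) = -(88 - 1040) = -1*(-952) = 952)
4943 - D = 4943 - 1*952 = 4943 - 952 = 3991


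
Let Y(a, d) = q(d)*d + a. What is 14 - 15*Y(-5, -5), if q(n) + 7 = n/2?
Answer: -1247/2 ≈ -623.50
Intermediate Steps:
q(n) = -7 + n/2
Y(a, d) = a + d*(-7 + d/2) (Y(a, d) = (-7 + d/2)*d + a = d*(-7 + d/2) + a = a + d*(-7 + d/2))
14 - 15*Y(-5, -5) = 14 - 15*(-5 + (½)*(-5)*(-14 - 5)) = 14 - 15*(-5 + (½)*(-5)*(-19)) = 14 - 15*(-5 + 95/2) = 14 - 15*85/2 = 14 - 1275/2 = -1247/2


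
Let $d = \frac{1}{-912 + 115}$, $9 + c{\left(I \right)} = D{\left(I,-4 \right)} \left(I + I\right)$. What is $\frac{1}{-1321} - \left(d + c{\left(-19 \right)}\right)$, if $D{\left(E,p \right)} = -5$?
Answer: $- \frac{190562973}{1052837} \approx -181.0$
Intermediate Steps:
$c{\left(I \right)} = -9 - 10 I$ ($c{\left(I \right)} = -9 - 5 \left(I + I\right) = -9 - 5 \cdot 2 I = -9 - 10 I$)
$d = - \frac{1}{797}$ ($d = \frac{1}{-797} = - \frac{1}{797} \approx -0.0012547$)
$\frac{1}{-1321} - \left(d + c{\left(-19 \right)}\right) = \frac{1}{-1321} - \left(- \frac{1}{797} - -181\right) = - \frac{1}{1321} - \left(- \frac{1}{797} + \left(-9 + 190\right)\right) = - \frac{1}{1321} - \left(- \frac{1}{797} + 181\right) = - \frac{1}{1321} - \frac{144256}{797} = - \frac{190562973}{1052837}$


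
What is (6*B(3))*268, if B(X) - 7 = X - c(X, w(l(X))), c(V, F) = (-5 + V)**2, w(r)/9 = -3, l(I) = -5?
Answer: 9648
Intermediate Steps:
w(r) = -27 (w(r) = 9*(-3) = -27)
B(X) = 7 + X - (-5 + X)**2 (B(X) = 7 + (X - (-5 + X)**2) = 7 + X - (-5 + X)**2)
(6*B(3))*268 = (6*(7 + 3 - (-5 + 3)**2))*268 = (6*(7 + 3 - 1*(-2)**2))*268 = (6*(7 + 3 - 1*4))*268 = (6*(7 + 3 - 4))*268 = (6*6)*268 = 36*268 = 9648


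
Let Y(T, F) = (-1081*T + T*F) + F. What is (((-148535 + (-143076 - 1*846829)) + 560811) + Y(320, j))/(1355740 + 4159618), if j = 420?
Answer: -788729/5515358 ≈ -0.14301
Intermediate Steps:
Y(T, F) = F - 1081*T + F*T (Y(T, F) = (-1081*T + F*T) + F = F - 1081*T + F*T)
(((-148535 + (-143076 - 1*846829)) + 560811) + Y(320, j))/(1355740 + 4159618) = (((-148535 + (-143076 - 1*846829)) + 560811) + (420 - 1081*320 + 420*320))/(1355740 + 4159618) = (((-148535 + (-143076 - 846829)) + 560811) + (420 - 345920 + 134400))/5515358 = (((-148535 - 989905) + 560811) - 211100)*(1/5515358) = ((-1138440 + 560811) - 211100)*(1/5515358) = (-577629 - 211100)*(1/5515358) = -788729*1/5515358 = -788729/5515358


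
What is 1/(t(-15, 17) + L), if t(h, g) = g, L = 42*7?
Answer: 1/311 ≈ 0.0032154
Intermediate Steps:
L = 294
1/(t(-15, 17) + L) = 1/(17 + 294) = 1/311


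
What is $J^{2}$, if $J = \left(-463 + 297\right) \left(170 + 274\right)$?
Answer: $5432279616$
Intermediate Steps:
$J = -73704$ ($J = \left(-166\right) 444 = -73704$)
$J^{2} = \left(-73704\right)^{2} = 5432279616$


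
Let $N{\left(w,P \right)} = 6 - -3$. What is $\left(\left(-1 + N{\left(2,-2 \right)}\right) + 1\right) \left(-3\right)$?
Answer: $-27$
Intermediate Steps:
$N{\left(w,P \right)} = 9$ ($N{\left(w,P \right)} = 6 + 3 = 9$)
$\left(\left(-1 + N{\left(2,-2 \right)}\right) + 1\right) \left(-3\right) = \left(\left(-1 + 9\right) + 1\right) \left(-3\right) = \left(8 + 1\right) \left(-3\right) = 9 \left(-3\right) = -27$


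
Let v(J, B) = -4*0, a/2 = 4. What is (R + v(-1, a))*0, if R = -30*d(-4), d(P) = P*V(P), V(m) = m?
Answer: 0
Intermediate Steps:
a = 8 (a = 2*4 = 8)
v(J, B) = 0
d(P) = P² (d(P) = P*P = P²)
R = -480 (R = -30*(-4)² = -30*16 = -480)
(R + v(-1, a))*0 = (-480 + 0)*0 = -480*0 = 0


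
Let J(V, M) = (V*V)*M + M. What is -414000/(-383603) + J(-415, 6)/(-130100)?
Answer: -85634265417/12476687575 ≈ -6.8635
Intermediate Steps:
J(V, M) = M + M*V² (J(V, M) = V²*M + M = M*V² + M = M + M*V²)
-414000/(-383603) + J(-415, 6)/(-130100) = -414000/(-383603) + (6*(1 + (-415)²))/(-130100) = -414000*(-1/383603) + (6*(1 + 172225))*(-1/130100) = 414000/383603 + (6*172226)*(-1/130100) = 414000/383603 + 1033356*(-1/130100) = 414000/383603 - 258339/32525 = -85634265417/12476687575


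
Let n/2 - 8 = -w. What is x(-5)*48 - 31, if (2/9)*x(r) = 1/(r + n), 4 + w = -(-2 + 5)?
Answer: -559/25 ≈ -22.360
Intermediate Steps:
w = -7 (w = -4 - (-2 + 5) = -4 - 1*3 = -4 - 3 = -7)
n = 30 (n = 16 + 2*(-1*(-7)) = 16 + 2*7 = 16 + 14 = 30)
x(r) = 9/(2*(30 + r)) (x(r) = 9/(2*(r + 30)) = 9/(2*(30 + r)))
x(-5)*48 - 31 = (9/(2*(30 - 5)))*48 - 31 = ((9/2)/25)*48 - 31 = ((9/2)*(1/25))*48 - 31 = (9/50)*48 - 31 = 216/25 - 31 = -559/25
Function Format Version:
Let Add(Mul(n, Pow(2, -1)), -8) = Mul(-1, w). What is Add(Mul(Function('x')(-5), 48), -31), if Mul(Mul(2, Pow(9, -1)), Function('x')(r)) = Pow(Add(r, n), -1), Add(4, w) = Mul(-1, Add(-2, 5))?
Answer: Rational(-559, 25) ≈ -22.360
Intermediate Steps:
w = -7 (w = Add(-4, Mul(-1, Add(-2, 5))) = Add(-4, Mul(-1, 3)) = Add(-4, -3) = -7)
n = 30 (n = Add(16, Mul(2, Mul(-1, -7))) = Add(16, Mul(2, 7)) = Add(16, 14) = 30)
Function('x')(r) = Mul(Rational(9, 2), Pow(Add(30, r), -1)) (Function('x')(r) = Mul(Rational(9, 2), Pow(Add(r, 30), -1)) = Mul(Rational(9, 2), Pow(Add(30, r), -1)))
Add(Mul(Function('x')(-5), 48), -31) = Add(Mul(Mul(Rational(9, 2), Pow(Add(30, -5), -1)), 48), -31) = Add(Mul(Mul(Rational(9, 2), Pow(25, -1)), 48), -31) = Add(Mul(Mul(Rational(9, 2), Rational(1, 25)), 48), -31) = Add(Mul(Rational(9, 50), 48), -31) = Add(Rational(216, 25), -31) = Rational(-559, 25)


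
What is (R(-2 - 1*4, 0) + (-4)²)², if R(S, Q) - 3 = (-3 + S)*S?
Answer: 5329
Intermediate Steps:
R(S, Q) = 3 + S*(-3 + S) (R(S, Q) = 3 + (-3 + S)*S = 3 + S*(-3 + S))
(R(-2 - 1*4, 0) + (-4)²)² = ((3 + (-2 - 1*4)² - 3*(-2 - 1*4)) + (-4)²)² = ((3 + (-2 - 4)² - 3*(-2 - 4)) + 16)² = ((3 + (-6)² - 3*(-6)) + 16)² = ((3 + 36 + 18) + 16)² = (57 + 16)² = 73² = 5329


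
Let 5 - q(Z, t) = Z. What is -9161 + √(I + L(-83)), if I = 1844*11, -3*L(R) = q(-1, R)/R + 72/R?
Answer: -9161 + √139738634/83 ≈ -9018.6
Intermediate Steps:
q(Z, t) = 5 - Z
L(R) = -26/R (L(R) = -((5 - 1*(-1))/R + 72/R)/3 = -((5 + 1)/R + 72/R)/3 = -(6/R + 72/R)/3 = -26/R)
I = 20284
-9161 + √(I + L(-83)) = -9161 + √(20284 - 26/(-83)) = -9161 + √(20284 - 26*(-1/83)) = -9161 + √(20284 + 26/83) = -9161 + √(1683598/83) = -9161 + √139738634/83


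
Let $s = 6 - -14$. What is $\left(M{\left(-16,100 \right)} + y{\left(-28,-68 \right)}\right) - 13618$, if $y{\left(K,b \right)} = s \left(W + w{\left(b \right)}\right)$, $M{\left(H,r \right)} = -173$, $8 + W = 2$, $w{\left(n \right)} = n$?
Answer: $-15271$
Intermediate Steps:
$s = 20$ ($s = 6 + 14 = 20$)
$W = -6$ ($W = -8 + 2 = -6$)
$y{\left(K,b \right)} = -120 + 20 b$ ($y{\left(K,b \right)} = 20 \left(-6 + b\right) = -120 + 20 b$)
$\left(M{\left(-16,100 \right)} + y{\left(-28,-68 \right)}\right) - 13618 = \left(-173 + \left(-120 + 20 \left(-68\right)\right)\right) - 13618 = \left(-173 - 1480\right) - 13618 = -1653 - 13618 = -15271$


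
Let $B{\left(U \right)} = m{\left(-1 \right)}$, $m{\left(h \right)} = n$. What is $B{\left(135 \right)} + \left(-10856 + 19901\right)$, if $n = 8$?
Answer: $9053$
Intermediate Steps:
$m{\left(h \right)} = 8$
$B{\left(U \right)} = 8$
$B{\left(135 \right)} + \left(-10856 + 19901\right) = 8 + \left(-10856 + 19901\right) = 8 + 9045 = 9053$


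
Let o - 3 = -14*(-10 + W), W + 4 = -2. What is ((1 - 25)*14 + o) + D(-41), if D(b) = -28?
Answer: -137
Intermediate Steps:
W = -6 (W = -4 - 2 = -6)
o = 227 (o = 3 - 14*(-10 - 6) = 3 - 14*(-16) = 3 + 224 = 227)
((1 - 25)*14 + o) + D(-41) = ((1 - 25)*14 + 227) - 28 = (-24*14 + 227) - 28 = (-336 + 227) - 28 = -109 - 28 = -137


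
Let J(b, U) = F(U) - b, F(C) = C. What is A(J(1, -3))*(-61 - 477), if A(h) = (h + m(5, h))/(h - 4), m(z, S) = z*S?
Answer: -1614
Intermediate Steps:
m(z, S) = S*z
J(b, U) = U - b
A(h) = 6*h/(-4 + h) (A(h) = (h + h*5)/(h - 4) = (h + 5*h)/(-4 + h) = (6*h)/(-4 + h) = 6*h/(-4 + h))
A(J(1, -3))*(-61 - 477) = (6*(-3 - 1*1)/(-4 + (-3 - 1*1)))*(-61 - 477) = (6*(-3 - 1)/(-4 + (-3 - 1)))*(-538) = (6*(-4)/(-4 - 4))*(-538) = (6*(-4)/(-8))*(-538) = (6*(-4)*(-1/8))*(-538) = 3*(-538) = -1614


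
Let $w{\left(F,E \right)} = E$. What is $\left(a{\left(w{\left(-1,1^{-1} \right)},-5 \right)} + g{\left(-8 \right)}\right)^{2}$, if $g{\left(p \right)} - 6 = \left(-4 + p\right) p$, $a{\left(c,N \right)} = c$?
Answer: $10609$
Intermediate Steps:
$g{\left(p \right)} = 6 + p \left(-4 + p\right)$ ($g{\left(p \right)} = 6 + \left(-4 + p\right) p = 6 + p \left(-4 + p\right)$)
$\left(a{\left(w{\left(-1,1^{-1} \right)},-5 \right)} + g{\left(-8 \right)}\right)^{2} = \left(1^{-1} + \left(6 + \left(-8\right)^{2} - -32\right)\right)^{2} = \left(1 + \left(6 + 64 + 32\right)\right)^{2} = \left(1 + 102\right)^{2} = 103^{2} = 10609$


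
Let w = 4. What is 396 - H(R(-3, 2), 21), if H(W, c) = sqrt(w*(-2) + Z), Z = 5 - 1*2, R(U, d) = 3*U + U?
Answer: 396 - I*sqrt(5) ≈ 396.0 - 2.2361*I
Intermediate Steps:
R(U, d) = 4*U
Z = 3 (Z = 5 - 2 = 3)
H(W, c) = I*sqrt(5) (H(W, c) = sqrt(4*(-2) + 3) = sqrt(-8 + 3) = sqrt(-5) = I*sqrt(5))
396 - H(R(-3, 2), 21) = 396 - I*sqrt(5)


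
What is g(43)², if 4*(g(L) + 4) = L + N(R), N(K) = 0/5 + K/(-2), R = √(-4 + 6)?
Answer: (54 - √2)²/64 ≈ 43.207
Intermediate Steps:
R = √2 ≈ 1.4142
N(K) = -K/2 (N(K) = 0*(⅕) + K*(-½) = 0 - K/2 = -K/2)
g(L) = -4 - √2/8 + L/4 (g(L) = -4 + (L - √2/2)/4 = -4 + (-√2/8 + L/4) = -4 - √2/8 + L/4)
g(43)² = (-4 - √2/8 + (¼)*43)² = (-4 - √2/8 + 43/4)² = (27/4 - √2/8)²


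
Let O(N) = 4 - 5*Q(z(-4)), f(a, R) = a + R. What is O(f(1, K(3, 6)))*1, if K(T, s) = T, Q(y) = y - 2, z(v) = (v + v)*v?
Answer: -146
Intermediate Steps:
z(v) = 2*v² (z(v) = (2*v)*v = 2*v²)
Q(y) = -2 + y
f(a, R) = R + a
O(N) = -146 (O(N) = 4 - 5*(-2 + 2*(-4)²) = 4 - 5*(-2 + 2*16) = 4 - 5*(-2 + 32) = 4 - 5*30 = 4 - 150 = -146)
O(f(1, K(3, 6)))*1 = -146*1 = -146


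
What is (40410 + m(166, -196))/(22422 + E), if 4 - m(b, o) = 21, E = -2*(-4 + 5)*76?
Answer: 40393/22270 ≈ 1.8138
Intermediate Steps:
E = -152 (E = -2*1*76 = -2*76 = -152)
m(b, o) = -17 (m(b, o) = 4 - 1*21 = 4 - 21 = -17)
(40410 + m(166, -196))/(22422 + E) = (40410 - 17)/(22422 - 152) = 40393/22270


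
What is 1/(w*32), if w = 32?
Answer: 1/1024 ≈ 0.00097656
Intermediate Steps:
1/(w*32) = 1/(32*32) = 1/1024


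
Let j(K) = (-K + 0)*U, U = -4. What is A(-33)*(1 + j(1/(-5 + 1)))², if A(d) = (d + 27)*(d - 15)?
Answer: 0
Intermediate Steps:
A(d) = (-15 + d)*(27 + d) (A(d) = (27 + d)*(-15 + d) = (-15 + d)*(27 + d))
j(K) = 4*K (j(K) = (-K + 0)*(-4) = -K*(-4) = 4*K)
A(-33)*(1 + j(1/(-5 + 1)))² = (-405 + (-33)² + 12*(-33))*(1 + 4/(-5 + 1))² = (-405 + 1089 - 396)*(1 + 4/(-4))² = 288*(1 + 4*(-¼))² = 288*(1 - 1)² = 288*0² = 288*0 = 0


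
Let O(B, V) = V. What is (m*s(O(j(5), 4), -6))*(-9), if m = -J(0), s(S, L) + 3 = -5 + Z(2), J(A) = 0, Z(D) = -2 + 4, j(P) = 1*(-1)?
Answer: 0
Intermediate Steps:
j(P) = -1
Z(D) = 2
s(S, L) = -6 (s(S, L) = -3 + (-5 + 2) = -3 - 3 = -6)
m = 0 (m = -1*0 = 0)
(m*s(O(j(5), 4), -6))*(-9) = (0*(-6))*(-9) = 0*(-9) = 0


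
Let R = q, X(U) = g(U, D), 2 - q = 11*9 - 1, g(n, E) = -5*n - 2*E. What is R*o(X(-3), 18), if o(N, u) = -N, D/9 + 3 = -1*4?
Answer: 13536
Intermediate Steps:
D = -63 (D = -27 + 9*(-1*4) = -27 + 9*(-4) = -27 - 36 = -63)
q = -96 (q = 2 - (11*9 - 1) = 2 - (99 - 1) = 2 - 1*98 = 2 - 98 = -96)
X(U) = 126 - 5*U (X(U) = -5*U - 2*(-63) = -5*U + 126 = 126 - 5*U)
R = -96
R*o(X(-3), 18) = -(-96)*(126 - 5*(-3)) = -(-96)*(126 + 15) = -(-96)*141 = -96*(-141) = 13536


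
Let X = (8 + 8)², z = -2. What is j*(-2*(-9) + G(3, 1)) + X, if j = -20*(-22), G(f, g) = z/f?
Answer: 23648/3 ≈ 7882.7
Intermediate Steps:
G(f, g) = -2/f
j = 440
X = 256 (X = 16² = 256)
j*(-2*(-9) + G(3, 1)) + X = 440*(-2*(-9) - 2/3) + 256 = 440*(18 - 2*⅓) + 256 = 440*(18 - ⅔) + 256 = 440*(52/3) + 256 = 22880/3 + 256 = 23648/3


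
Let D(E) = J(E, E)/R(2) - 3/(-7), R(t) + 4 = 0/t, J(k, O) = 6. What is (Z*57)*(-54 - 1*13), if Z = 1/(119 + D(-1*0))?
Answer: -53466/1651 ≈ -32.384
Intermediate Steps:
R(t) = -4 (R(t) = -4 + 0/t = -4 + 0 = -4)
D(E) = -15/14 (D(E) = 6/(-4) - 3/(-7) = 6*(-1/4) - 3*(-1/7) = -3/2 + 3/7 = -15/14)
Z = 14/1651 (Z = 1/(119 - 15/14) = 1/(1651/14) = 14/1651 ≈ 0.0084797)
(Z*57)*(-54 - 1*13) = ((14/1651)*57)*(-54 - 1*13) = 798*(-54 - 13)/1651 = (798/1651)*(-67) = -53466/1651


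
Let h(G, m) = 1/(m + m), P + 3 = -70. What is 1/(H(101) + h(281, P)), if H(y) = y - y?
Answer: -146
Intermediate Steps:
P = -73 (P = -3 - 70 = -73)
H(y) = 0
h(G, m) = 1/(2*m)
1/(H(101) + h(281, P)) = 1/(0 + (½)/(-73)) = 1/(0 + (½)*(-1/73)) = 1/(0 - 1/146) = 1/(-1/146) = -146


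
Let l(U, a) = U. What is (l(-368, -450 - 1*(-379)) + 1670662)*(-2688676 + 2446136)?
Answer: -405113106760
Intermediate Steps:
(l(-368, -450 - 1*(-379)) + 1670662)*(-2688676 + 2446136) = (-368 + 1670662)*(-2688676 + 2446136) = 1670294*(-242540) = -405113106760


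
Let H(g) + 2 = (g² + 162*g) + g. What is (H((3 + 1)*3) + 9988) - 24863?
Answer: -12777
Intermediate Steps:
H(g) = -2 + g² + 163*g (H(g) = -2 + ((g² + 162*g) + g) = -2 + (g² + 163*g) = -2 + g² + 163*g)
(H((3 + 1)*3) + 9988) - 24863 = ((-2 + ((3 + 1)*3)² + 163*((3 + 1)*3)) + 9988) - 24863 = ((-2 + (4*3)² + 163*(4*3)) + 9988) - 24863 = ((-2 + 12² + 163*12) + 9988) - 24863 = ((-2 + 144 + 1956) + 9988) - 24863 = (2098 + 9988) - 24863 = 12086 - 24863 = -12777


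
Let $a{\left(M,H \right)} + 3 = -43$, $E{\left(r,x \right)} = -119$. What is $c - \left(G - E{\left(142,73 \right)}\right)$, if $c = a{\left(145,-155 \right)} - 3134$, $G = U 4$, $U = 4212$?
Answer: $-20147$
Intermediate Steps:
$a{\left(M,H \right)} = -46$ ($a{\left(M,H \right)} = -3 - 43 = -46$)
$G = 16848$ ($G = 4212 \cdot 4 = 16848$)
$c = -3180$ ($c = -46 - 3134 = -3180$)
$c - \left(G - E{\left(142,73 \right)}\right) = -3180 - 16967 = -20147$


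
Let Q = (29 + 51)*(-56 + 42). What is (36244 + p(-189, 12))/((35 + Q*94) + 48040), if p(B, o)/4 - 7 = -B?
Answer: -37028/57205 ≈ -0.64729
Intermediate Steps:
p(B, o) = 28 - 4*B (p(B, o) = 28 + 4*(-B) = 28 - 4*B)
Q = -1120 (Q = 80*(-14) = -1120)
(36244 + p(-189, 12))/((35 + Q*94) + 48040) = (36244 + (28 - 4*(-189)))/((35 - 1120*94) + 48040) = (36244 + (28 + 756))/((35 - 105280) + 48040) = (36244 + 784)/(-105245 + 48040) = 37028/(-57205) = 37028*(-1/57205) = -37028/57205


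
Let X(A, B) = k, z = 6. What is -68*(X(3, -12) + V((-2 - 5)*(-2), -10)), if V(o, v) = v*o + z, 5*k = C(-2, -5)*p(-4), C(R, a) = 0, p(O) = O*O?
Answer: 9112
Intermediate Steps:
p(O) = O²
k = 0 (k = (0*(-4)²)/5 = (0*16)/5 = (⅕)*0 = 0)
V(o, v) = 6 + o*v (V(o, v) = v*o + 6 = o*v + 6 = 6 + o*v)
X(A, B) = 0
-68*(X(3, -12) + V((-2 - 5)*(-2), -10)) = -68*(0 + (6 + ((-2 - 5)*(-2))*(-10))) = -68*(0 + (6 - 7*(-2)*(-10))) = -68*(0 + (6 + 14*(-10))) = -68*(0 + (6 - 140)) = -68*(0 - 134) = -68*(-134) = 9112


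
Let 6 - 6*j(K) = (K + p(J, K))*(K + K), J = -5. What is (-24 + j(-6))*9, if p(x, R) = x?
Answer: -405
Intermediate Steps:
j(K) = 1 - K*(-5 + K)/3 (j(K) = 1 - (K - 5)*(K + K)/6 = 1 - (-5 + K)*2*K/6 = 1 - K*(-5 + K)/3)
(-24 + j(-6))*9 = (-24 + (1 - 1/3*(-6)**2 + (5/3)*(-6)))*9 = (-24 + (1 - 1/3*36 - 10))*9 = (-24 + (1 - 12 - 10))*9 = (-24 - 21)*9 = -45*9 = -405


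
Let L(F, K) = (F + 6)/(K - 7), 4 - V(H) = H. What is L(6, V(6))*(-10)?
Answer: 40/3 ≈ 13.333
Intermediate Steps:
V(H) = 4 - H
L(F, K) = (6 + F)/(-7 + K)
L(6, V(6))*(-10) = ((6 + 6)/(-7 + (4 - 1*6)))*(-10) = (12/(-7 + (4 - 6)))*(-10) = (12/(-7 - 2))*(-10) = (12/(-9))*(-10) = -1/9*12*(-10) = -4/3*(-10) = 40/3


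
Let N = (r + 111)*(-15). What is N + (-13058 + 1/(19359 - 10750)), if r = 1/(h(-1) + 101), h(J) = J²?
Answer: -4309553449/292706 ≈ -14723.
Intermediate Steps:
r = 1/102 (r = 1/((-1)² + 101) = 1/(1 + 101) = 1/102 ≈ 0.0098039)
N = -56615/34 (N = (1/102 + 111)*(-15) = (11323/102)*(-15) = -56615/34 ≈ -1665.1)
N + (-13058 + 1/(19359 - 10750)) = -56615/34 + (-13058 + 1/(19359 - 10750)) = -56615/34 + (-13058 + 1/8609) = -56615/34 - 112416321/8609 = -4309553449/292706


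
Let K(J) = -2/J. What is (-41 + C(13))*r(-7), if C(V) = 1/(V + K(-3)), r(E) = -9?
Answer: 15102/41 ≈ 368.34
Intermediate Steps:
C(V) = 1/(2/3 + V) (C(V) = 1/(V - 2/(-3)) = 1/(V - 2*(-1/3)) = 1/(V + 2/3) = 1/(2/3 + V))
(-41 + C(13))*r(-7) = (-41 + 3/(2 + 3*13))*(-9) = (-41 + 3/(2 + 39))*(-9) = (-41 + 3/41)*(-9) = -1678/41*(-9) = 15102/41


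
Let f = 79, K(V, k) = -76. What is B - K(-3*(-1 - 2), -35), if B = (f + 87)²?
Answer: 27632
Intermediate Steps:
B = 27556 (B = (79 + 87)² = 166² = 27556)
B - K(-3*(-1 - 2), -35) = 27556 - 1*(-76) = 27556 + 76 = 27632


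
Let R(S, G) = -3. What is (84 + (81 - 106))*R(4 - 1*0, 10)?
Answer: -177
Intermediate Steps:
(84 + (81 - 106))*R(4 - 1*0, 10) = (84 + (81 - 106))*(-3) = (84 - 25)*(-3) = 59*(-3) = -177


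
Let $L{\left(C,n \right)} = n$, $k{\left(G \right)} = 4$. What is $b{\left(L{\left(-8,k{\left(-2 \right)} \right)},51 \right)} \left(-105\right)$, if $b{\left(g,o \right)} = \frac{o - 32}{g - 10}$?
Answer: $\frac{665}{2} \approx 332.5$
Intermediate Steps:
$b{\left(g,o \right)} = \frac{-32 + o}{-10 + g}$
$b{\left(L{\left(-8,k{\left(-2 \right)} \right)},51 \right)} \left(-105\right) = \frac{-32 + 51}{-10 + 4} \left(-105\right) = \frac{1}{-6} \cdot 19 \left(-105\right) = \left(- \frac{1}{6}\right) 19 \left(-105\right) = \left(- \frac{19}{6}\right) \left(-105\right) = \frac{665}{2}$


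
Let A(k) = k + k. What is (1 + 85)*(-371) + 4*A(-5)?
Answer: -31946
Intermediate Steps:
A(k) = 2*k
(1 + 85)*(-371) + 4*A(-5) = (1 + 85)*(-371) + 4*(2*(-5)) = 86*(-371) + 4*(-10) = -31906 - 40 = -31946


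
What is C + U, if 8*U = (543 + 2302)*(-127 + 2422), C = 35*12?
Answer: 6532635/8 ≈ 8.1658e+5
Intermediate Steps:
C = 420
U = 6529275/8 (U = ((543 + 2302)*(-127 + 2422))/8 = (2845*2295)/8 = (⅛)*6529275 = 6529275/8 ≈ 8.1616e+5)
C + U = 420 + 6529275/8 = 6532635/8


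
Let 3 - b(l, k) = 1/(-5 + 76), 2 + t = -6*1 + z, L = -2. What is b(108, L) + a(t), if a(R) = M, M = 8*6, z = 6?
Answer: 3620/71 ≈ 50.986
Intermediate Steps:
t = -2 (t = -2 + (-6*1 + 6) = -2 + (-6 + 6) = -2 + 0 = -2)
M = 48
b(l, k) = 212/71 (b(l, k) = 3 - 1/(-5 + 76) = 3 - 1/71 = 212/71)
a(R) = 48
b(108, L) + a(t) = 212/71 + 48 = 3620/71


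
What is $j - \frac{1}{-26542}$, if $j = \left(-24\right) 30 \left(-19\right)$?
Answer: $\frac{363094561}{26542} \approx 13680.0$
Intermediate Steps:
$j = 13680$ ($j = \left(-720\right) \left(-19\right) = 13680$)
$j - \frac{1}{-26542} = 13680 - \frac{1}{-26542} = 13680 - - \frac{1}{26542} = 13680 + \frac{1}{26542} = \frac{363094561}{26542}$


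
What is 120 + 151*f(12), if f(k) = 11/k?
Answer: 3101/12 ≈ 258.42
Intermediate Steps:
120 + 151*f(12) = 120 + 151*(11/12) = 120 + 1661/12 = 3101/12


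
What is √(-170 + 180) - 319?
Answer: -319 + √10 ≈ -315.84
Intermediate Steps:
√(-170 + 180) - 319 = √10 - 319 = -319 + √10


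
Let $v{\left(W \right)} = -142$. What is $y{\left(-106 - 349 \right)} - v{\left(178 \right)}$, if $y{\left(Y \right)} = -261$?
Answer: $-119$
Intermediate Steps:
$y{\left(-106 - 349 \right)} - v{\left(178 \right)} = -261 - -142 = -261 + 142 = -119$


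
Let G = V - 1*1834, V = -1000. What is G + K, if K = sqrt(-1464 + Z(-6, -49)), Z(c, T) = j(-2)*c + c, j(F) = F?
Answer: -2834 + 27*I*sqrt(2) ≈ -2834.0 + 38.184*I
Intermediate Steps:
Z(c, T) = -c (Z(c, T) = -2*c + c = -c)
K = 27*I*sqrt(2) (K = sqrt(-1464 - 1*(-6)) = sqrt(-1464 + 6) = sqrt(-1458) = 27*I*sqrt(2) ≈ 38.184*I)
G = -2834 (G = -1000 - 1*1834 = -1000 - 1834 = -2834)
G + K = -2834 + 27*I*sqrt(2)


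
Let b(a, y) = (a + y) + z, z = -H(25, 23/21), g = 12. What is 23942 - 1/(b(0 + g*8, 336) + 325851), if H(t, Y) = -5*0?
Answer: 7811867585/326283 ≈ 23942.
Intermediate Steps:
H(t, Y) = 0
z = 0 (z = -1*0 = 0)
b(a, y) = a + y (b(a, y) = (a + y) + 0 = a + y)
23942 - 1/(b(0 + g*8, 336) + 325851) = 23942 - 1/(((0 + 12*8) + 336) + 325851) = 23942 - 1/(((0 + 96) + 336) + 325851) = 23942 - 1/((96 + 336) + 325851) = 23942 - 1/(432 + 325851) = 23942 - 1/326283 = 7811867585/326283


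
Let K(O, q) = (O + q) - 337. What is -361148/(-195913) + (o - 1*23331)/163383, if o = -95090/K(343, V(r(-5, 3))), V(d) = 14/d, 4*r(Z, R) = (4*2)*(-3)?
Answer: 180964156927/117365796823 ≈ 1.5419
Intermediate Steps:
r(Z, R) = -6 (r(Z, R) = ((4*2)*(-3))/4 = (8*(-3))/4 = (1/4)*(-24) = -6)
K(O, q) = -337 + O + q
o = -285270/11 (o = -95090/(-337 + 343 + 14/(-6)) = -95090/(-337 + 343 + 14*(-1/6)) = -95090/(-337 + 343 - 7/3) = -95090/11/3 = -95090*3/11 = -285270/11 ≈ -25934.)
-361148/(-195913) + (o - 1*23331)/163383 = -361148/(-195913) + (-285270/11 - 1*23331)/163383 = -361148*(-1/195913) + (-285270/11 - 23331)*(1/163383) = 361148/195913 - 541911/11*1/163383 = 361148/195913 - 180637/599071 = 180964156927/117365796823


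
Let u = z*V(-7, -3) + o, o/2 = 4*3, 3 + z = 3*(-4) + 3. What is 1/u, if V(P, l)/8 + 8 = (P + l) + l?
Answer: 1/2040 ≈ 0.00049020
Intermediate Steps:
V(P, l) = -64 + 8*P + 16*l (V(P, l) = -64 + 8*((P + l) + l) = -64 + 8*(P + 2*l) = -64 + (8*P + 16*l) = -64 + 8*P + 16*l)
z = -12 (z = -3 + (3*(-4) + 3) = -3 + (-12 + 3) = -3 - 9 = -12)
o = 24 (o = 2*(4*3) = 2*12 = 24)
u = 2040 (u = -12*(-64 + 8*(-7) + 16*(-3)) + 24 = -12*(-64 - 56 - 48) + 24 = -12*(-168) + 24 = 2016 + 24 = 2040)
1/u = 1/2040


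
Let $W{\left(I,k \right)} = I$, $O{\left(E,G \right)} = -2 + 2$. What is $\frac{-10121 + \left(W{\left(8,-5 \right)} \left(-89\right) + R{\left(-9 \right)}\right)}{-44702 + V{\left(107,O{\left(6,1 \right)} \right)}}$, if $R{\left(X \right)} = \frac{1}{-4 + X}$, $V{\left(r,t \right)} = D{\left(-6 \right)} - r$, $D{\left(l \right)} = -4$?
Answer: $\frac{140830}{582569} \approx 0.24174$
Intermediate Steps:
$O{\left(E,G \right)} = 0$
$V{\left(r,t \right)} = -4 - r$
$\frac{-10121 + \left(W{\left(8,-5 \right)} \left(-89\right) + R{\left(-9 \right)}\right)}{-44702 + V{\left(107,O{\left(6,1 \right)} \right)}} = \frac{-10121 + \left(8 \left(-89\right) + \frac{1}{-4 - 9}\right)}{-44702 - 111} = \frac{-10121 - \left(712 - \frac{1}{-13}\right)}{-44702 - 111} = \frac{-10121 - \frac{9257}{13}}{-44702 - 111} = \frac{-10121 - \frac{9257}{13}}{-44813} = \left(- \frac{140830}{13}\right) \left(- \frac{1}{44813}\right) = \frac{140830}{582569}$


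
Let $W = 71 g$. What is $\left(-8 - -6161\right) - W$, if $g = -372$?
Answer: $32565$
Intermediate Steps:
$W = -26412$ ($W = 71 \left(-372\right) = -26412$)
$\left(-8 - -6161\right) - W = \left(-8 - -6161\right) - -26412 = \left(-8 + 6161\right) + 26412 = 6153 + 26412 = 32565$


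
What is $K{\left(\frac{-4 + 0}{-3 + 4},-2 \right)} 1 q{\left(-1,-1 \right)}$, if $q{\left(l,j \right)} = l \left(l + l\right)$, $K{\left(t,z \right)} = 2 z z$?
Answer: $16$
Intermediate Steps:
$K{\left(t,z \right)} = 2 z^{2}$
$q{\left(l,j \right)} = 2 l^{2}$ ($q{\left(l,j \right)} = l 2 l = 2 l^{2}$)
$K{\left(\frac{-4 + 0}{-3 + 4},-2 \right)} 1 q{\left(-1,-1 \right)} = 2 \left(-2\right)^{2} \cdot 1 \cdot 2 \left(-1\right)^{2} = 2 \cdot 4 \cdot 1 \cdot 2 \cdot 1 = 8 \cdot 1 \cdot 2 = 8 \cdot 2 = 16$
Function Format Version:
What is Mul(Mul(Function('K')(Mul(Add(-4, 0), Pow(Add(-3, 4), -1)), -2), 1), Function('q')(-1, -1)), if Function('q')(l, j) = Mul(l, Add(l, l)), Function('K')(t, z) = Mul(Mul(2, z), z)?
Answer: 16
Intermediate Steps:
Function('K')(t, z) = Mul(2, Pow(z, 2))
Function('q')(l, j) = Mul(2, Pow(l, 2)) (Function('q')(l, j) = Mul(l, Mul(2, l)) = Mul(2, Pow(l, 2)))
Mul(Mul(Function('K')(Mul(Add(-4, 0), Pow(Add(-3, 4), -1)), -2), 1), Function('q')(-1, -1)) = Mul(Mul(Mul(2, Pow(-2, 2)), 1), Mul(2, Pow(-1, 2))) = Mul(Mul(Mul(2, 4), 1), Mul(2, 1)) = Mul(Mul(8, 1), 2) = Mul(8, 2) = 16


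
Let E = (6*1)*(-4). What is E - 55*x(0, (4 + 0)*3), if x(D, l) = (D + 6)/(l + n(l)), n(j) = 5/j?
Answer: -7536/149 ≈ -50.577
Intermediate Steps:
E = -24 (E = 6*(-4) = -24)
x(D, l) = (6 + D)/(l + 5/l) (x(D, l) = (D + 6)/(l + 5/l) = (6 + D)/(l + 5/l))
E - 55*x(0, (4 + 0)*3) = -24 - 55*(4 + 0)*3*(6 + 0)/(5 + ((4 + 0)*3)**2) = -24 - 55*4*3*6/(5 + (4*3)**2) = -24 - 660*6/(5 + 12**2) = -24 - 660*6/(5 + 144) = -24 - 660*6/149 = -24 - 55*72/149 = -24 - 3960/149 = -7536/149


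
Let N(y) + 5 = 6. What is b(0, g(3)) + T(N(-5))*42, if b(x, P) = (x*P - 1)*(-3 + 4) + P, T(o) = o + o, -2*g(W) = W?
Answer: 163/2 ≈ 81.500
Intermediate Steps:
g(W) = -W/2
N(y) = 1 (N(y) = -5 + 6 = 1)
T(o) = 2*o
b(x, P) = -1 + P + P*x (b(x, P) = (P*x - 1)*1 + P = (-1 + P*x)*1 + P = (-1 + P*x) + P = -1 + P + P*x)
b(0, g(3)) + T(N(-5))*42 = (-1 - ½*3 - ½*3*0) + (2*1)*42 = (-1 - 3/2 - 3/2*0) + 2*42 = (-1 - 3/2 + 0) + 84 = -5/2 + 84 = 163/2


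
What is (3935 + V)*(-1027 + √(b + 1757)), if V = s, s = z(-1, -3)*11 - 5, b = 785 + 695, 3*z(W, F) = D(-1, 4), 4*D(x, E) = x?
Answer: -48422023/12 + 47149*√3237/12 ≈ -3.8116e+6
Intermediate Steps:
D(x, E) = x/4
z(W, F) = -1/12 (z(W, F) = ((¼)*(-1))/3 = (⅓)*(-¼) = -1/12)
b = 1480
s = -71/12 (s = -1/12*11 - 5 = -11/12 - 5 = -71/12 ≈ -5.9167)
V = -71/12 ≈ -5.9167
(3935 + V)*(-1027 + √(b + 1757)) = (3935 - 71/12)*(-1027 + √(1480 + 1757)) = 47149*(-1027 + √3237)/12 = -48422023/12 + 47149*√3237/12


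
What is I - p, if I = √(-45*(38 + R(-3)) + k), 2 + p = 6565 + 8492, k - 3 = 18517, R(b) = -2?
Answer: -14925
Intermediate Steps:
k = 18520 (k = 3 + 18517 = 18520)
p = 15055 (p = -2 + (6565 + 8492) = -2 + 15057 = 15055)
I = 130 (I = √(-45*(38 - 2) + 18520) = √(-45*36 + 18520) = √(-1620 + 18520) = √16900 = 130)
I - p = 130 - 1*15055 = 130 - 15055 = -14925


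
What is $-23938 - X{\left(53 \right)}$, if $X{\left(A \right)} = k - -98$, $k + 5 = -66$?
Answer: $-23965$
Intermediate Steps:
$k = -71$ ($k = -5 - 66 = -71$)
$X{\left(A \right)} = 27$ ($X{\left(A \right)} = -71 - -98 = -71 + 98 = 27$)
$-23938 - X{\left(53 \right)} = -23938 - 27 = -23965$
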